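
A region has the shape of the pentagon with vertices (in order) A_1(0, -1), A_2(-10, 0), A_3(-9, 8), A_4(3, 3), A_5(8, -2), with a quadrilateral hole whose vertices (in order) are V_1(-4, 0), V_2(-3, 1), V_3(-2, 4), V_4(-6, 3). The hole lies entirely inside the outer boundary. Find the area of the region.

81.5

Outer boundary:
Apply Gauss's area formula: 2A = Σ (x_i·y_{i+1} − x_{i+1}·y_i), indices taken mod 5.
A_1→A_2: (0)(0) − (-10)(-1) = -10
A_2→A_3: (-10)(8) − (-9)(0) = -80
A_3→A_4: (-9)(3) − (3)(8) = -51
A_4→A_5: (3)(-2) − (8)(3) = -30
A_5→A_1: (8)(-1) − (0)(-2) = -8
Σ = -179
Area = |Σ|/2 = 89.5.
Hole:
Cross-terms: -4, -10, 18, 12  ⇒  Σ = 16
Area = |Σ|/2 = 8.
Net area = 89.5 − 8 = 81.5.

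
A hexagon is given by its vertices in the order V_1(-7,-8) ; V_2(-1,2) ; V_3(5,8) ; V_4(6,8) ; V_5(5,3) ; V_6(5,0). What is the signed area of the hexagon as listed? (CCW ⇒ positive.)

Σ = (-22) + (-18) + (-8) + (-22) + (-15) + (-40) = -125
Signed area = Σ/2 = -62.5 (negative ⇒ clockwise traversal).

-62.5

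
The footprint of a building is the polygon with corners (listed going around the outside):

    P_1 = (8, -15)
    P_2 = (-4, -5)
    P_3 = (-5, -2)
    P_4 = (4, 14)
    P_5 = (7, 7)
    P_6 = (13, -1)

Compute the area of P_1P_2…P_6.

267

Apply Gauss's area formula: 2A = Σ (x_i·y_{i+1} − x_{i+1}·y_i), indices taken mod 6.
Cross-terms: -100, -17, -62, -70, -98, -187  ⇒  Σ = -534
Area = |Σ|/2 = 267.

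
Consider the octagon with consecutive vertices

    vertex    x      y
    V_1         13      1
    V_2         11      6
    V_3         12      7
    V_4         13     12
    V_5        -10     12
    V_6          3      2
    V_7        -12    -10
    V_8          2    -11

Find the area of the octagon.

318

Apply the surveyor's formula: 2A = Σ (x_i·y_{i+1} − x_{i+1}·y_i), indices taken mod 8.
Cross-terms: 67, 5, 53, 276, -56, -6, 152, 145  ⇒  Σ = 636
Area = |Σ|/2 = 318.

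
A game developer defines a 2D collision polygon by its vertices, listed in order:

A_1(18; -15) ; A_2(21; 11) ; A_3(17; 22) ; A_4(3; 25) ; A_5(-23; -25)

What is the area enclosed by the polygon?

Apply Gauss's area formula: 2A = Σ (x_i·y_{i+1} − x_{i+1}·y_i), indices taken mod 5.
Cross-terms: 513, 275, 359, 500, 795  ⇒  Σ = 2442
Area = |Σ|/2 = 1221.

1221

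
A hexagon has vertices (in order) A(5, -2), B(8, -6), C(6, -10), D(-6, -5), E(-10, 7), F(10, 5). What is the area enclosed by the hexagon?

Apply the shoelace formula: 2A = Σ (x_i·y_{i+1} − x_{i+1}·y_i), indices taken mod 6.
Cross-terms: -14, -44, -90, -92, -120, -45  ⇒  Σ = -405
Area = |Σ|/2 = 202.5.

202.5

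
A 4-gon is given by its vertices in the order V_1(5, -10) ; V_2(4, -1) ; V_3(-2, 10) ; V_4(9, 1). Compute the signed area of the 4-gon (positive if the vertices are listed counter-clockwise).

-57

Apply the shoelace formula: 2A = Σ (x_i·y_{i+1} − x_{i+1}·y_i), indices taken mod 4.
V_1→V_2: (5)(-1) − (4)(-10) = 35
V_2→V_3: (4)(10) − (-2)(-1) = 38
V_3→V_4: (-2)(1) − (9)(10) = -92
V_4→V_1: (9)(-10) − (5)(1) = -95
Σ = -114
Signed area = Σ/2 = -57 (negative ⇒ clockwise traversal).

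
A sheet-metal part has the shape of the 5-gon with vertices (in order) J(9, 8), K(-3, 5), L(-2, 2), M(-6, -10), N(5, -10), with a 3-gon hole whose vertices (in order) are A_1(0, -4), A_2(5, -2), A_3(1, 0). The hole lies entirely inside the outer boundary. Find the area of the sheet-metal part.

Outer boundary:
J→K: (9)(5) − (-3)(8) = 69
K→L: (-3)(2) − (-2)(5) = 4
L→M: (-2)(-10) − (-6)(2) = 32
M→N: (-6)(-10) − (5)(-10) = 110
N→J: (5)(8) − (9)(-10) = 130
Σ = 345
Area = |Σ|/2 = 172.5.
Hole:
Apply Gauss's area formula: 2A = Σ (x_i·y_{i+1} − x_{i+1}·y_i), indices taken mod 3.
Cross-terms: 20, 2, -4  ⇒  Σ = 18
Area = |Σ|/2 = 9.
Net area = 172.5 − 9 = 163.5.

163.5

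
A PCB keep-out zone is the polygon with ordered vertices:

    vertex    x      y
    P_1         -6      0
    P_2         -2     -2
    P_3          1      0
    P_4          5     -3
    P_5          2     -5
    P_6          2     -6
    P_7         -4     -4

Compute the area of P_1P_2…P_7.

Σ = (12) + (2) + (-3) + (-19) + (-2) + (-32) + (-24) = -66
Area = |Σ|/2 = 33.

33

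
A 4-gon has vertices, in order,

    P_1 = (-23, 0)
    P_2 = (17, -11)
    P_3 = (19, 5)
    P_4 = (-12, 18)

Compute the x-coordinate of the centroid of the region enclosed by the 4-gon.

-30/47

Apply the shoelace formula. First the cross-terms c_i = x_i·y_{i+1} − x_{i+1}·y_i:
  253, 294, 402, 414  ⇒  2A = 1363, A = 681.5.
Then Σ (x_i + x_{i+1})·c_i = -2610, so x̄ = -2610 / (6·681.5) = -30/47.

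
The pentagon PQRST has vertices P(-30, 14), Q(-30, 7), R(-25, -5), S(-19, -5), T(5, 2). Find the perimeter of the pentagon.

|PQ| = √((0)² + (-7)²) = √49 = 7
|QR| = √((5)² + (-12)²) = √169 = 13
|RS| = √((6)² + (0)²) = √36 = 6
|ST| = √((24)² + (7)²) = √625 = 25
|TP| = √((-35)² + (12)²) = √1369 = 37
Perimeter = 7 + 13 + 6 + 25 + 37 = 88.

88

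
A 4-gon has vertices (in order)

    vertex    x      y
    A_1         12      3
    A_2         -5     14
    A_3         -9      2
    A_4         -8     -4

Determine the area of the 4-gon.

Apply the shoelace (surveyor's) formula: 2A = Σ (x_i·y_{i+1} − x_{i+1}·y_i), indices taken mod 4.
Σ = (183) + (116) + (52) + (24) = 375
Area = |Σ|/2 = 187.5.

187.5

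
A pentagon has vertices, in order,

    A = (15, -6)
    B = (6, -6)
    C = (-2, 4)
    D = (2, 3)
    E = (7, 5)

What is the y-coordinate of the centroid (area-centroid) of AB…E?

-185/184

Apply the shoelace formula. First the cross-terms c_i = x_i·y_{i+1} − x_{i+1}·y_i:
  -54, 12, -14, -11, -117  ⇒  2A = -184, A = -92.
Then Σ (y_i + y_{i+1})·c_i = 555, so ȳ = 555 / (6·(-92)) = -185/184.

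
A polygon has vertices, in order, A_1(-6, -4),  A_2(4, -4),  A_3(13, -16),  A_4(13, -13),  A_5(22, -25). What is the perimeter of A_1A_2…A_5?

78

|A_1A_2| = √((10)² + (0)²) = √100 = 10
|A_2A_3| = √((9)² + (-12)²) = √225 = 15
|A_3A_4| = √((0)² + (3)²) = √9 = 3
|A_4A_5| = √((9)² + (-12)²) = √225 = 15
|A_5A_1| = √((-28)² + (21)²) = √1225 = 35
Perimeter = 10 + 15 + 3 + 15 + 35 = 78.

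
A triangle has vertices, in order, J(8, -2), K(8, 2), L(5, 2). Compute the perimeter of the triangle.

|JK| = √((0)² + (4)²) = √16 = 4
|KL| = √((-3)² + (0)²) = √9 = 3
|LJ| = √((3)² + (-4)²) = √25 = 5
Perimeter = 4 + 3 + 5 = 12.

12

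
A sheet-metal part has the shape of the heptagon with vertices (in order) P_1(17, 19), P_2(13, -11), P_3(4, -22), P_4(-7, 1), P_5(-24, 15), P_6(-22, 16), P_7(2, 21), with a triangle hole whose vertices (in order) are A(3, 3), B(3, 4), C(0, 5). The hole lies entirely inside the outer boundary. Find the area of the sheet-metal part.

885.5

Outer boundary:
Σ = (-434) + (-242) + (-150) + (-81) + (-54) + (-494) + (-319) = -1774
Area = |Σ|/2 = 887.
Hole:
Apply Gauss's area formula: 2A = Σ (x_i·y_{i+1} − x_{i+1}·y_i), indices taken mod 3.
Cross-terms: 3, 15, -15  ⇒  Σ = 3
Area = |Σ|/2 = 1.5.
Net area = 887 − 1.5 = 885.5.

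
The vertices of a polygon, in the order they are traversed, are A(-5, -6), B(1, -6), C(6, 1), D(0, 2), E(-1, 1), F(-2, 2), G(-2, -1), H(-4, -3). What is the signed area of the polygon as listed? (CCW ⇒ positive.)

52

Apply the shoelace formula: 2A = Σ (x_i·y_{i+1} − x_{i+1}·y_i), indices taken mod 8.
A→B: (-5)(-6) − (1)(-6) = 36
B→C: (1)(1) − (6)(-6) = 37
C→D: (6)(2) − (0)(1) = 12
D→E: (0)(1) − (-1)(2) = 2
E→F: (-1)(2) − (-2)(1) = 0
F→G: (-2)(-1) − (-2)(2) = 6
G→H: (-2)(-3) − (-4)(-1) = 2
H→A: (-4)(-6) − (-5)(-3) = 9
Σ = 104
Signed area = Σ/2 = 52 (positive ⇒ counter-clockwise traversal).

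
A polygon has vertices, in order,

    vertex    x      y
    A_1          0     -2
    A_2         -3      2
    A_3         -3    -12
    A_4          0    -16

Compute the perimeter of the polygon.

38

|A_1A_2| = √((-3)² + (4)²) = √25 = 5
|A_2A_3| = √((0)² + (-14)²) = √196 = 14
|A_3A_4| = √((3)² + (-4)²) = √25 = 5
|A_4A_1| = √((0)² + (14)²) = √196 = 14
Perimeter = 5 + 14 + 5 + 14 = 38.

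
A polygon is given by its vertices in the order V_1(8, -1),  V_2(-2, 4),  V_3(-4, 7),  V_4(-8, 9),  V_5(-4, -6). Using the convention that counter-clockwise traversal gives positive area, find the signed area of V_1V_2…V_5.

Apply Gauss's area formula: 2A = Σ (x_i·y_{i+1} − x_{i+1}·y_i), indices taken mod 5.
Cross-terms: 30, 2, 20, 84, 52  ⇒  Σ = 188
Signed area = Σ/2 = 94 (positive ⇒ counter-clockwise traversal).

94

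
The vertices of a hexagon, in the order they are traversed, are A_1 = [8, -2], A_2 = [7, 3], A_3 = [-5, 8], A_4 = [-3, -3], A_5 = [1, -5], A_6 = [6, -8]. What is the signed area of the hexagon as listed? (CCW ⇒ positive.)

Apply the shoelace formula: 2A = Σ (x_i·y_{i+1} − x_{i+1}·y_i), indices taken mod 6.
Cross-terms: 38, 71, 39, 18, 22, 52  ⇒  Σ = 240
Signed area = Σ/2 = 120 (positive ⇒ counter-clockwise traversal).

120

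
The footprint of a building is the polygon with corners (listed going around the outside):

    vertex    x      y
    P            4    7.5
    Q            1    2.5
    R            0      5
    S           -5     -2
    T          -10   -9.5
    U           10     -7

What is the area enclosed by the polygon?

164

Apply the surveyor's formula: 2A = Σ (x_i·y_{i+1} − x_{i+1}·y_i), indices taken mod 6.
Σ = (2.5) + (5) + (25) + (27.5) + (165) + (103) = 328
Area = |Σ|/2 = 164.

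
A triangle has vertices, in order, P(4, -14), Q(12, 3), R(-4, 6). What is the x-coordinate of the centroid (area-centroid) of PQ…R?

4

Apply the shoelace formula. First the cross-terms c_i = x_i·y_{i+1} − x_{i+1}·y_i:
  180, 84, 32  ⇒  2A = 296, A = 148.
Then Σ (x_i + x_{i+1})·c_i = 3552, so x̄ = 3552 / (6·148) = 4.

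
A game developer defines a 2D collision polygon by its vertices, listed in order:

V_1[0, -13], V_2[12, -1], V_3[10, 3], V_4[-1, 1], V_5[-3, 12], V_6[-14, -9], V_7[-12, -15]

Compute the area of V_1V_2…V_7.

329.5

Apply Gauss's area formula: 2A = Σ (x_i·y_{i+1} − x_{i+1}·y_i), indices taken mod 7.
Cross-terms: 156, 46, 13, -9, 195, 102, 156  ⇒  Σ = 659
Area = |Σ|/2 = 329.5.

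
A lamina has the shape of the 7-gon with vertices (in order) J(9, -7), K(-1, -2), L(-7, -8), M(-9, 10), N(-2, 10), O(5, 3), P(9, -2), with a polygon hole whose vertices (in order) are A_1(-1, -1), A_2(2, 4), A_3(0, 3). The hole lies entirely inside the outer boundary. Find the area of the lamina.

Outer boundary:
Apply the surveyor's formula: 2A = Σ (x_i·y_{i+1} − x_{i+1}·y_i), indices taken mod 7.
Cross-terms: -25, -6, -142, -70, -56, -37, -45  ⇒  Σ = -381
Area = |Σ|/2 = 190.5.
Hole:
Σ = (-2) + (6) + (3) = 7
Area = |Σ|/2 = 3.5.
Net area = 190.5 − 3.5 = 187.

187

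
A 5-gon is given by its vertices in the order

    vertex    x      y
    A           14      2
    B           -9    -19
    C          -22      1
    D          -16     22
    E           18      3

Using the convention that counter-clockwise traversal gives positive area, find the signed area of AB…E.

-796.5

Apply the shoelace formula: 2A = Σ (x_i·y_{i+1} − x_{i+1}·y_i), indices taken mod 5.
A→B: (14)(-19) − (-9)(2) = -248
B→C: (-9)(1) − (-22)(-19) = -427
C→D: (-22)(22) − (-16)(1) = -468
D→E: (-16)(3) − (18)(22) = -444
E→A: (18)(2) − (14)(3) = -6
Σ = -1593
Signed area = Σ/2 = -796.5 (negative ⇒ clockwise traversal).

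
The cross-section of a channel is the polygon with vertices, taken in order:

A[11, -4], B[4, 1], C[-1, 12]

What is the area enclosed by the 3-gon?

26

Σ = (27) + (49) + (-128) = -52
Area = |Σ|/2 = 26.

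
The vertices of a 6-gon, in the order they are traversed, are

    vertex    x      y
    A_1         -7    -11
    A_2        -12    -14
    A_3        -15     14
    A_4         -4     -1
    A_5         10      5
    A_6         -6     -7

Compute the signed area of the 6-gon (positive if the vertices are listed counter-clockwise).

-187

Apply Gauss's area formula: 2A = Σ (x_i·y_{i+1} − x_{i+1}·y_i), indices taken mod 6.
Σ = (-34) + (-378) + (71) + (-10) + (-40) + (17) = -374
Signed area = Σ/2 = -187 (negative ⇒ clockwise traversal).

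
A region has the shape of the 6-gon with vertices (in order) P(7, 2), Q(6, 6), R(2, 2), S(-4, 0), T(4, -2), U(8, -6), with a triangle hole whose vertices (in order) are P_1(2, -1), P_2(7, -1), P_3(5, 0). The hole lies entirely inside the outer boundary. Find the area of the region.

Outer boundary:
Σ = (30) + (0) + (8) + (8) + (-8) + (58) = 96
Area = |Σ|/2 = 48.
Hole:
Cross-terms: 5, 5, -5  ⇒  Σ = 5
Area = |Σ|/2 = 2.5.
Net area = 48 − 2.5 = 45.5.

45.5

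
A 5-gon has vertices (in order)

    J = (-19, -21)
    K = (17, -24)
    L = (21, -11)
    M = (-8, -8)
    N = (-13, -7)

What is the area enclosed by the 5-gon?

483

Apply the surveyor's formula: 2A = Σ (x_i·y_{i+1} − x_{i+1}·y_i), indices taken mod 5.
Σ = (813) + (317) + (-256) + (-48) + (140) = 966
Area = |Σ|/2 = 483.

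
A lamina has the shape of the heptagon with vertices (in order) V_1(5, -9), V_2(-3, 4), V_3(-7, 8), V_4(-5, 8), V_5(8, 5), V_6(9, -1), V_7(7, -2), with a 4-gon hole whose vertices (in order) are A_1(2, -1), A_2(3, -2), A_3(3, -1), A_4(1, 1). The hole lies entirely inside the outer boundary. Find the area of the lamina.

111

Outer boundary:
V_1→V_2: (5)(4) − (-3)(-9) = -7
V_2→V_3: (-3)(8) − (-7)(4) = 4
V_3→V_4: (-7)(8) − (-5)(8) = -16
V_4→V_5: (-5)(5) − (8)(8) = -89
V_5→V_6: (8)(-1) − (9)(5) = -53
V_6→V_7: (9)(-2) − (7)(-1) = -11
V_7→V_1: (7)(-9) − (5)(-2) = -53
Σ = -225
Area = |Σ|/2 = 112.5.
Hole:
Cross-terms: -1, 3, 4, -3  ⇒  Σ = 3
Area = |Σ|/2 = 1.5.
Net area = 112.5 − 1.5 = 111.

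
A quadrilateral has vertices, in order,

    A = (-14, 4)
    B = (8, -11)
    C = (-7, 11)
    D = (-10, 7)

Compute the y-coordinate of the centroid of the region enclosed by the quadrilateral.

Apply Gauss's area formula. First the cross-terms c_i = x_i·y_{i+1} − x_{i+1}·y_i:
  122, 11, 61, 58  ⇒  2A = 252, A = 126.
Then Σ (y_i + y_{i+1})·c_i = 882, so ȳ = 882 / (6·126) = 7/6.

7/6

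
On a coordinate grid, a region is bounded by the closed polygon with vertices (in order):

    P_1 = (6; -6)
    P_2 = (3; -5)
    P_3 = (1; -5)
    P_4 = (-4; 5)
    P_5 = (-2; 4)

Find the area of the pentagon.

Apply the shoelace (surveyor's) formula: 2A = Σ (x_i·y_{i+1} − x_{i+1}·y_i), indices taken mod 5.
Cross-terms: -12, -10, -15, -6, -12  ⇒  Σ = -55
Area = |Σ|/2 = 27.5.

27.5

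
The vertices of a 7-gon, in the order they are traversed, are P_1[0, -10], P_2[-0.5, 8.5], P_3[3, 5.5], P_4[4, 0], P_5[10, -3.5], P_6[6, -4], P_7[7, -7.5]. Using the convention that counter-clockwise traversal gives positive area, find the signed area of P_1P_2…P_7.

Apply the surveyor's formula: 2A = Σ (x_i·y_{i+1} − x_{i+1}·y_i), indices taken mod 7.
Σ = (-5) + (-28.25) + (-22) + (-14) + (-19) + (-17) + (-70) = -175.25
Signed area = Σ/2 = -87.625 (negative ⇒ clockwise traversal).

-87.625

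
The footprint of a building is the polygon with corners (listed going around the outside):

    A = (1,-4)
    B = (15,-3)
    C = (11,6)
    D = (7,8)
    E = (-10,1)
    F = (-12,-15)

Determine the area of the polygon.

269

Apply the shoelace (surveyor's) formula: 2A = Σ (x_i·y_{i+1} − x_{i+1}·y_i), indices taken mod 6.
Σ = (57) + (123) + (46) + (87) + (162) + (63) = 538
Area = |Σ|/2 = 269.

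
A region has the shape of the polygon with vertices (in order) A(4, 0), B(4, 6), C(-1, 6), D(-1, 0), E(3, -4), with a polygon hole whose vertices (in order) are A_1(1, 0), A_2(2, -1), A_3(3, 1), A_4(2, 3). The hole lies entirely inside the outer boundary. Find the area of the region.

36

Outer boundary:
Apply the shoelace (surveyor's) formula: 2A = Σ (x_i·y_{i+1} − x_{i+1}·y_i), indices taken mod 5.
Σ = (24) + (30) + (6) + (4) + (16) = 80
Area = |Σ|/2 = 40.
Hole:
A_1→A_2: (1)(-1) − (2)(0) = -1
A_2→A_3: (2)(1) − (3)(-1) = 5
A_3→A_4: (3)(3) − (2)(1) = 7
A_4→A_1: (2)(0) − (1)(3) = -3
Σ = 8
Area = |Σ|/2 = 4.
Net area = 40 − 4 = 36.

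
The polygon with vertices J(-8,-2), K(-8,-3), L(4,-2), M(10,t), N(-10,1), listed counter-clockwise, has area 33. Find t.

The doubled signed area Σ (x_i y_{i+1} − x_{i+1} y_i) is linear in t.
With t=0 it equals 94; the coefficient of t is 14 (from the two edges through M).
So 14·t + 94 = 2·33 = 66 ⇒ t = -2.

-2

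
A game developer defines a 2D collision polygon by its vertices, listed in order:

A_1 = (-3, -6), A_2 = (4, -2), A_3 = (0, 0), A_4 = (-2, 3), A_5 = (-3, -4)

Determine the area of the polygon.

26.5

Σ = (30) + (0) + (0) + (17) + (6) = 53
Area = |Σ|/2 = 26.5.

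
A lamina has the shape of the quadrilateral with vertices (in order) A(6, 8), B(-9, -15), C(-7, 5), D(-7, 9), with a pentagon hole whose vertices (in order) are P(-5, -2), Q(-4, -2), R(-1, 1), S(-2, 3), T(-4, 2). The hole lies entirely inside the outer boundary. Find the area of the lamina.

Outer boundary:
Apply the shoelace (surveyor's) formula: 2A = Σ (x_i·y_{i+1} − x_{i+1}·y_i), indices taken mod 4.
Σ = (-18) + (-150) + (-28) + (-110) = -306
Area = |Σ|/2 = 153.
Hole:
P→Q: (-5)(-2) − (-4)(-2) = 2
Q→R: (-4)(1) − (-1)(-2) = -6
R→S: (-1)(3) − (-2)(1) = -1
S→T: (-2)(2) − (-4)(3) = 8
T→P: (-4)(-2) − (-5)(2) = 18
Σ = 21
Area = |Σ|/2 = 10.5.
Net area = 153 − 10.5 = 142.5.

142.5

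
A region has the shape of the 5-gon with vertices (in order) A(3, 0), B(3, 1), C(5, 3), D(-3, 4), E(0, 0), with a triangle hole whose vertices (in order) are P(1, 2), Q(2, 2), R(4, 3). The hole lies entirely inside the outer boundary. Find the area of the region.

17.5

Outer boundary:
Apply Gauss's area formula: 2A = Σ (x_i·y_{i+1} − x_{i+1}·y_i), indices taken mod 5.
Σ = (3) + (4) + (29) + (0) + (0) = 36
Area = |Σ|/2 = 18.
Hole:
Apply the shoelace (surveyor's) formula: 2A = Σ (x_i·y_{i+1} − x_{i+1}·y_i), indices taken mod 3.
Σ = (-2) + (-2) + (5) = 1
Area = |Σ|/2 = 0.5.
Net area = 18 − 0.5 = 17.5.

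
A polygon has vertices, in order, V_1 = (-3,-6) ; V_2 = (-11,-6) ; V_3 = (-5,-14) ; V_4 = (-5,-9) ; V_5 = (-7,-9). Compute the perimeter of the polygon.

|V_1V_2| = √((-8)² + (0)²) = √64 = 8
|V_2V_3| = √((6)² + (-8)²) = √100 = 10
|V_3V_4| = √((0)² + (5)²) = √25 = 5
|V_4V_5| = √((-2)² + (0)²) = √4 = 2
|V_5V_1| = √((4)² + (3)²) = √25 = 5
Perimeter = 8 + 10 + 5 + 2 + 5 = 30.

30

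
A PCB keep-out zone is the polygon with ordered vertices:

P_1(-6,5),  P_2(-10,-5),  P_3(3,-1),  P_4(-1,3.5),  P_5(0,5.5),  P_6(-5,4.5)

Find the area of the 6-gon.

69.25

Σ = (80) + (25) + (9.5) + (-5.5) + (27.5) + (2) = 138.5
Area = |Σ|/2 = 69.25.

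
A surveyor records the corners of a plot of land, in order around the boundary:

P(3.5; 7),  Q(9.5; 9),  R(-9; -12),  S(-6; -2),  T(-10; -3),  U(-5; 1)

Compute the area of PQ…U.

Σ = (-35) + (-33) + (-54) + (-2) + (-25) + (-38.5) = -187.5
Area = |Σ|/2 = 93.75.

93.75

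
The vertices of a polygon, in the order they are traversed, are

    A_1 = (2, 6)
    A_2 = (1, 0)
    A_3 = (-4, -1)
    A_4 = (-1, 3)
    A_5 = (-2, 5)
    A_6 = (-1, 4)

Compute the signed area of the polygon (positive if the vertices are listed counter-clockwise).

Apply the shoelace (surveyor's) formula: 2A = Σ (x_i·y_{i+1} − x_{i+1}·y_i), indices taken mod 6.
A_1→A_2: (2)(0) − (1)(6) = -6
A_2→A_3: (1)(-1) − (-4)(0) = -1
A_3→A_4: (-4)(3) − (-1)(-1) = -13
A_4→A_5: (-1)(5) − (-2)(3) = 1
A_5→A_6: (-2)(4) − (-1)(5) = -3
A_6→A_1: (-1)(6) − (2)(4) = -14
Σ = -36
Signed area = Σ/2 = -18 (negative ⇒ clockwise traversal).

-18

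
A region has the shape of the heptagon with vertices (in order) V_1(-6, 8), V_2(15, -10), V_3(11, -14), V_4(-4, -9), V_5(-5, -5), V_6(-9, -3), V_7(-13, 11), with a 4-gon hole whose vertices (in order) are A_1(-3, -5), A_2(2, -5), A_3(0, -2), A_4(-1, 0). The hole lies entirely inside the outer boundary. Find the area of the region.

261

Outer boundary:
Apply the shoelace (surveyor's) formula: 2A = Σ (x_i·y_{i+1} − x_{i+1}·y_i), indices taken mod 7.
Cross-terms: -60, -100, -155, -25, -30, -138, -38  ⇒  Σ = -546
Area = |Σ|/2 = 273.
Hole:
Σ = (25) + (-4) + (-2) + (5) = 24
Area = |Σ|/2 = 12.
Net area = 273 − 12 = 261.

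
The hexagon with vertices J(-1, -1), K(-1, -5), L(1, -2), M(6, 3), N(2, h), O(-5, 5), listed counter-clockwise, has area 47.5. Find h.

Write out the shoelace sum; only the two edges meeting at N involve h:
2·Area = [(6·h − 2·3) + (2·5 − (-5)·h)] + 36
       = 11·h + 40 = 95
⇒ h = 5.

5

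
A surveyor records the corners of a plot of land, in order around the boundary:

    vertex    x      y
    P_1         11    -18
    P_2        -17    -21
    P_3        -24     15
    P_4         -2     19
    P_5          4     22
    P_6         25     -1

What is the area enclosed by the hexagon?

1417.5

Apply the shoelace (surveyor's) formula: 2A = Σ (x_i·y_{i+1} − x_{i+1}·y_i), indices taken mod 6.
Σ = (-537) + (-759) + (-426) + (-120) + (-554) + (-439) = -2835
Area = |Σ|/2 = 1417.5.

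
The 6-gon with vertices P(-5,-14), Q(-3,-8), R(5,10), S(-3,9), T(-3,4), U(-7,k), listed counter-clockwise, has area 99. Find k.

The doubled signed area Σ (x_i y_{i+1} − x_{i+1} y_i) is linear in k.
With k=0 it equals 224; the coefficient of k is 2 (from the two edges through U).
So 2·k + 224 = 2·99 = 198 ⇒ k = -13.

-13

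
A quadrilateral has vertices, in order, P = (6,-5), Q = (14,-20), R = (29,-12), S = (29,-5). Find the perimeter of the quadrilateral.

|PQ| = √((8)² + (-15)²) = √289 = 17
|QR| = √((15)² + (8)²) = √289 = 17
|RS| = √((0)² + (7)²) = √49 = 7
|SP| = √((-23)² + (0)²) = √529 = 23
Perimeter = 17 + 17 + 7 + 23 = 64.

64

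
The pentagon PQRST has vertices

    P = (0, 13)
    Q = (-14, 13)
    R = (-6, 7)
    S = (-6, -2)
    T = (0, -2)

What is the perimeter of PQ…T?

|PQ| = √((-14)² + (0)²) = √196 = 14
|QR| = √((8)² + (-6)²) = √100 = 10
|RS| = √((0)² + (-9)²) = √81 = 9
|ST| = √((6)² + (0)²) = √36 = 6
|TP| = √((0)² + (15)²) = √225 = 15
Perimeter = 14 + 10 + 9 + 6 + 15 = 54.

54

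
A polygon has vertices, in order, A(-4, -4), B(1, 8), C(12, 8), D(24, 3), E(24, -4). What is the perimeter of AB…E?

72

|AB| = √((5)² + (12)²) = √169 = 13
|BC| = √((11)² + (0)²) = √121 = 11
|CD| = √((12)² + (-5)²) = √169 = 13
|DE| = √((0)² + (-7)²) = √49 = 7
|EA| = √((-28)² + (0)²) = √784 = 28
Perimeter = 13 + 11 + 13 + 7 + 28 = 72.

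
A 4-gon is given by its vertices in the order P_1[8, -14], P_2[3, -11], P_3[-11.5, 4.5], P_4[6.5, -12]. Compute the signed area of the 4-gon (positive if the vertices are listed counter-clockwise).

Apply the shoelace formula: 2A = Σ (x_i·y_{i+1} − x_{i+1}·y_i), indices taken mod 4.
P_1→P_2: (8)(-11) − (3)(-14) = -46
P_2→P_3: (3)(4.5) − (-11.5)(-11) = -113
P_3→P_4: (-11.5)(-12) − (6.5)(4.5) = 108.75
P_4→P_1: (6.5)(-14) − (8)(-12) = 5
Σ = -45.25
Signed area = Σ/2 = -22.625 (negative ⇒ clockwise traversal).

-22.625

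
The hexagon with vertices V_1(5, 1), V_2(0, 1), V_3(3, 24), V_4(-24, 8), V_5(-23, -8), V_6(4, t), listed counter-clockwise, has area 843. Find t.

-24

The doubled signed area Σ (x_i y_{i+1} − x_{i+1} y_i) is linear in t.
With t=0 it equals 1014; the coefficient of t is -28 (from the two edges through V_6).
So -28·t + 1014 = 2·843 = 1686 ⇒ t = -24.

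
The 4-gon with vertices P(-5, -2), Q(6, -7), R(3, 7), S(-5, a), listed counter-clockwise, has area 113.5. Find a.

Write out the shoelace sum; only the two edges meeting at S involve a:
2·Area = [(3·a − (-5)·7) + ((-5)·(-2) − (-5)·a)] + 110
       = 8·a + 155 = 227
⇒ a = 9.

9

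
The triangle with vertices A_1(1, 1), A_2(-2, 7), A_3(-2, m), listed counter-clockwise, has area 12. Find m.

The doubled signed area Σ (x_i y_{i+1} − x_{i+1} y_i) is linear in m.
With m=0 it equals 21; the coefficient of m is -3 (from the two edges through A_3).
So -3·m + 21 = 2·12 = 24 ⇒ m = -1.

-1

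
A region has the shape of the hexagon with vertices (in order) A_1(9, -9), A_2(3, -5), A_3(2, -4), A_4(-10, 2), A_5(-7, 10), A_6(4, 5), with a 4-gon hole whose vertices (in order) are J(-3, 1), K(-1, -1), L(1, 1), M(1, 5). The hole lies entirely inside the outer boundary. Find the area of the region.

137

Outer boundary:
Apply the shoelace (surveyor's) formula: 2A = Σ (x_i·y_{i+1} − x_{i+1}·y_i), indices taken mod 6.
Σ = (-18) + (-2) + (-36) + (-86) + (-75) + (-81) = -298
Area = |Σ|/2 = 149.
Hole:
Apply the shoelace (surveyor's) formula: 2A = Σ (x_i·y_{i+1} − x_{i+1}·y_i), indices taken mod 4.
Σ = (4) + (0) + (4) + (16) = 24
Area = |Σ|/2 = 12.
Net area = 149 − 12 = 137.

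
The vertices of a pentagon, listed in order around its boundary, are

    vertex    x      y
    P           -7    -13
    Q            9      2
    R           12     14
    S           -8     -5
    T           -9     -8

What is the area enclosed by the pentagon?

168.5

Apply the shoelace (surveyor's) formula: 2A = Σ (x_i·y_{i+1} − x_{i+1}·y_i), indices taken mod 5.
Σ = (103) + (102) + (52) + (19) + (61) = 337
Area = |Σ|/2 = 168.5.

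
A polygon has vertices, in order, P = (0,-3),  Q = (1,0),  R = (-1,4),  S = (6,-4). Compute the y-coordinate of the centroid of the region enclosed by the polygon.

-133/93

Apply the shoelace formula. First the cross-terms c_i = x_i·y_{i+1} − x_{i+1}·y_i:
  3, 4, -20, -18  ⇒  2A = -31, A = -15.5.
Then Σ (y_i + y_{i+1})·c_i = 133, so ȳ = 133 / (6·(-15.5)) = -133/93.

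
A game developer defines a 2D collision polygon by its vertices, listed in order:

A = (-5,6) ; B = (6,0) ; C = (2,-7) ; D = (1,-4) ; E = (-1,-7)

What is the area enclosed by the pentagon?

65.5

Apply the surveyor's formula: 2A = Σ (x_i·y_{i+1} − x_{i+1}·y_i), indices taken mod 5.
Cross-terms: -36, -42, -1, -11, -41  ⇒  Σ = -131
Area = |Σ|/2 = 65.5.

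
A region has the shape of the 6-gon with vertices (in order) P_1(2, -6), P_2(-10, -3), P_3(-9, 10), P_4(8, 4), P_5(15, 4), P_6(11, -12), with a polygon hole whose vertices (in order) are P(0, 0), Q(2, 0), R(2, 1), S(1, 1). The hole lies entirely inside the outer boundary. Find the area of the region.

Outer boundary:
Apply the shoelace formula: 2A = Σ (x_i·y_{i+1} − x_{i+1}·y_i), indices taken mod 6.
Σ = (-66) + (-127) + (-116) + (-28) + (-224) + (-42) = -603
Area = |Σ|/2 = 301.5.
Hole:
Apply the shoelace formula: 2A = Σ (x_i·y_{i+1} − x_{i+1}·y_i), indices taken mod 4.
Σ = (0) + (2) + (1) + (0) = 3
Area = |Σ|/2 = 1.5.
Net area = 301.5 − 1.5 = 300.

300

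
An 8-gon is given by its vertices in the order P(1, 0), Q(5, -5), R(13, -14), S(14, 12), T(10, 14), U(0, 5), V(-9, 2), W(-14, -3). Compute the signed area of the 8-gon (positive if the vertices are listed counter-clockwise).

Σ = (-5) + (-5) + (352) + (76) + (50) + (45) + (55) + (3) = 571
Signed area = Σ/2 = 285.5 (positive ⇒ counter-clockwise traversal).

285.5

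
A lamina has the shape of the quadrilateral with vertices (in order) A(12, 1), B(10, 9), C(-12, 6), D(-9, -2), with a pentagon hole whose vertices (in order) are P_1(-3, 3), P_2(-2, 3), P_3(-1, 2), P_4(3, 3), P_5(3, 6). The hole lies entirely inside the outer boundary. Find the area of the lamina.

168

Outer boundary:
Apply the surveyor's formula: 2A = Σ (x_i·y_{i+1} − x_{i+1}·y_i), indices taken mod 4.
Cross-terms: 98, 168, 78, 15  ⇒  Σ = 359
Area = |Σ|/2 = 179.5.
Hole:
Apply the surveyor's formula: 2A = Σ (x_i·y_{i+1} − x_{i+1}·y_i), indices taken mod 5.
Σ = (-3) + (-1) + (-9) + (9) + (27) = 23
Area = |Σ|/2 = 11.5.
Net area = 179.5 − 11.5 = 168.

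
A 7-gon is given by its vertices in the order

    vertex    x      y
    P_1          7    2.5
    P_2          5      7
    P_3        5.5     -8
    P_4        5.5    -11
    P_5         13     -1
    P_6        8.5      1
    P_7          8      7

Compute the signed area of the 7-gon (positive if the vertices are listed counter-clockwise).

Apply Gauss's area formula: 2A = Σ (x_i·y_{i+1} − x_{i+1}·y_i), indices taken mod 7.
Cross-terms: 36.5, -78.5, -16.5, 137.5, 21.5, 51.5, -29  ⇒  Σ = 123
Signed area = Σ/2 = 61.5 (positive ⇒ counter-clockwise traversal).

61.5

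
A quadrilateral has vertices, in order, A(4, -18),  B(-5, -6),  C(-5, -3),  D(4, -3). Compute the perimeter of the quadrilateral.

42

|AB| = √((-9)² + (12)²) = √225 = 15
|BC| = √((0)² + (3)²) = √9 = 3
|CD| = √((9)² + (0)²) = √81 = 9
|DA| = √((0)² + (-15)²) = √225 = 15
Perimeter = 15 + 3 + 9 + 15 = 42.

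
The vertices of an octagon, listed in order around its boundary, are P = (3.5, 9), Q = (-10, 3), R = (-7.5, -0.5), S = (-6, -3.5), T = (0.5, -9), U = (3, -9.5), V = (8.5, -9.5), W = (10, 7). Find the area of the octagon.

Apply the shoelace (surveyor's) formula: 2A = Σ (x_i·y_{i+1} − x_{i+1}·y_i), indices taken mod 8.
Σ = (100.5) + (27.5) + (23.25) + (55.75) + (22.25) + (52.25) + (154.5) + (65.5) = 501.5
Area = |Σ|/2 = 250.75.

250.75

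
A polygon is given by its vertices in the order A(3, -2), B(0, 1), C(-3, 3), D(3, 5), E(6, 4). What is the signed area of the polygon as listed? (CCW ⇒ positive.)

Apply the shoelace (surveyor's) formula: 2A = Σ (x_i·y_{i+1} − x_{i+1}·y_i), indices taken mod 5.
Cross-terms: 3, 3, -24, -18, -24  ⇒  Σ = -60
Signed area = Σ/2 = -30 (negative ⇒ clockwise traversal).

-30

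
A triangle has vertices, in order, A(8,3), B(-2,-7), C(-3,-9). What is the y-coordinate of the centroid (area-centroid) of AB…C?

Apply the surveyor's formula. First the cross-terms c_i = x_i·y_{i+1} − x_{i+1}·y_i:
  -50, -3, 63  ⇒  2A = 10, A = 5.
Then Σ (y_i + y_{i+1})·c_i = -130, so ȳ = -130 / (6·5) = -13/3.

-13/3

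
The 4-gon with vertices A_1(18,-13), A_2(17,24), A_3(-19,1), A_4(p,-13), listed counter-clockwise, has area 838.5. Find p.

Write out the shoelace sum; only the two edges meeting at A_4 involve p:
2·Area = [((-19)·(-13) − p·1) + (p·(-13) − 18·(-13))] + 1126
       = -14·p + 1607 = 1677
⇒ p = -5.

-5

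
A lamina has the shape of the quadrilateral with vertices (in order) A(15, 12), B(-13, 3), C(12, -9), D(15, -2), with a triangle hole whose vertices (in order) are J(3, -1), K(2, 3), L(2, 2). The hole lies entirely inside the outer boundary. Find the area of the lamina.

Outer boundary:
Apply the shoelace (surveyor's) formula: 2A = Σ (x_i·y_{i+1} − x_{i+1}·y_i), indices taken mod 4.
Cross-terms: 201, 81, 111, 210  ⇒  Σ = 603
Area = |Σ|/2 = 301.5.
Hole:
Apply the shoelace (surveyor's) formula: 2A = Σ (x_i·y_{i+1} − x_{i+1}·y_i), indices taken mod 3.
J→K: (3)(3) − (2)(-1) = 11
K→L: (2)(2) − (2)(3) = -2
L→J: (2)(-1) − (3)(2) = -8
Σ = 1
Area = |Σ|/2 = 0.5.
Net area = 301.5 − 0.5 = 301.

301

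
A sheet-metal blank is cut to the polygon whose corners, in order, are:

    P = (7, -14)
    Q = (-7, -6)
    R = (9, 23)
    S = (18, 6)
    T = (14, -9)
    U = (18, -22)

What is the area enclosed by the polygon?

548.5

Σ = (-140) + (-107) + (-360) + (-246) + (-146) + (-98) = -1097
Area = |Σ|/2 = 548.5.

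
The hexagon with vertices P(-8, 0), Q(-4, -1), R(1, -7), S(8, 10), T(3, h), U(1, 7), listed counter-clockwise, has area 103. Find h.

Write out the shoelace sum; only the two edges meeting at T involve h:
2·Area = [(8·h − 3·10) + (3·7 − 1·h)] + 159
       = 7·h + 150 = 206
⇒ h = 8.

8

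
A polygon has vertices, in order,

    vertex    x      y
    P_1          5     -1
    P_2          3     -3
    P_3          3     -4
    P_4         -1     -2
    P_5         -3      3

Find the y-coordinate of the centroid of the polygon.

Apply the shoelace (surveyor's) formula. First the cross-terms c_i = x_i·y_{i+1} − x_{i+1}·y_i:
  -12, -3, -10, -9, -12  ⇒  2A = -46, A = -23.
Then Σ (y_i + y_{i+1})·c_i = 96, so ȳ = 96 / (6·(-23)) = -16/23.

-16/23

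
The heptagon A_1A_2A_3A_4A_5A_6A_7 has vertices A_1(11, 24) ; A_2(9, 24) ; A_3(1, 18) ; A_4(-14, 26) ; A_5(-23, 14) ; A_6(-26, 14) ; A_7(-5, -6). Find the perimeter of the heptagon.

110

|A_1A_2| = √((-2)² + (0)²) = √4 = 2
|A_2A_3| = √((-8)² + (-6)²) = √100 = 10
|A_3A_4| = √((-15)² + (8)²) = √289 = 17
|A_4A_5| = √((-9)² + (-12)²) = √225 = 15
|A_5A_6| = √((-3)² + (0)²) = √9 = 3
|A_6A_7| = √((21)² + (-20)²) = √841 = 29
|A_7A_1| = √((16)² + (30)²) = √1156 = 34
Perimeter = 2 + 10 + 17 + 15 + 3 + 29 + 34 = 110.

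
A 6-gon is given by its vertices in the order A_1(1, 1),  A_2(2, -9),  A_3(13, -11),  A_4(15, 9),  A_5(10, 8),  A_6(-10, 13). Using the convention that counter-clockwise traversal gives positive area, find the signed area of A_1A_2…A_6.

291.5

A_1→A_2: (1)(-9) − (2)(1) = -11
A_2→A_3: (2)(-11) − (13)(-9) = 95
A_3→A_4: (13)(9) − (15)(-11) = 282
A_4→A_5: (15)(8) − (10)(9) = 30
A_5→A_6: (10)(13) − (-10)(8) = 210
A_6→A_1: (-10)(1) − (1)(13) = -23
Σ = 583
Signed area = Σ/2 = 291.5 (positive ⇒ counter-clockwise traversal).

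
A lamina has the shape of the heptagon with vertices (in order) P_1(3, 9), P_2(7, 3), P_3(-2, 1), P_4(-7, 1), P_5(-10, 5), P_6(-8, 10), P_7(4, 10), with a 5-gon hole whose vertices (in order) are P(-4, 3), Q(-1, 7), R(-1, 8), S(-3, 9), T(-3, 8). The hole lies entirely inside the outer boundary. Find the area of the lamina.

Outer boundary:
P_1→P_2: (3)(3) − (7)(9) = -54
P_2→P_3: (7)(1) − (-2)(3) = 13
P_3→P_4: (-2)(1) − (-7)(1) = 5
P_4→P_5: (-7)(5) − (-10)(1) = -25
P_5→P_6: (-10)(10) − (-8)(5) = -60
P_6→P_7: (-8)(10) − (4)(10) = -120
P_7→P_1: (4)(9) − (3)(10) = 6
Σ = -235
Area = |Σ|/2 = 117.5.
Hole:
Cross-terms: -25, -1, 15, 3, 23  ⇒  Σ = 15
Area = |Σ|/2 = 7.5.
Net area = 117.5 − 7.5 = 110.

110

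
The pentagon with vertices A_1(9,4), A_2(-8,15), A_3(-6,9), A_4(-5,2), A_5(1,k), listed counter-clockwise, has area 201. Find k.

Write out the shoelace sum; only the two edges meeting at A_5 involve k:
2·Area = [((-5)·k − 1·2) + (1·4 − 9·k)] + 218
       = -14·k + 220 = 402
⇒ k = -13.

-13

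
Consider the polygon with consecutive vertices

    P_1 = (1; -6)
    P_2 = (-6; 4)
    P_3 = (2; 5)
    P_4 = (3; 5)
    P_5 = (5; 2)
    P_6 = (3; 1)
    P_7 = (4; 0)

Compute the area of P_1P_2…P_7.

Cross-terms: -32, -38, -5, -19, -1, -4, -24  ⇒  Σ = -123
Area = |Σ|/2 = 61.5.

61.5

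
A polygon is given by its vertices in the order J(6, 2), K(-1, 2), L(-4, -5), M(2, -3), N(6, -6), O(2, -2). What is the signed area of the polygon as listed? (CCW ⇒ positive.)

35.5

Apply the shoelace (surveyor's) formula: 2A = Σ (x_i·y_{i+1} − x_{i+1}·y_i), indices taken mod 6.
Σ = (14) + (13) + (22) + (6) + (0) + (16) = 71
Signed area = Σ/2 = 35.5 (positive ⇒ counter-clockwise traversal).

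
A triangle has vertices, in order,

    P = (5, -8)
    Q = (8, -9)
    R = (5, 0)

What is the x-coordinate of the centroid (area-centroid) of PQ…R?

6

Apply the surveyor's formula. First the cross-terms c_i = x_i·y_{i+1} − x_{i+1}·y_i:
  19, 45, -40  ⇒  2A = 24, A = 12.
Then Σ (x_i + x_{i+1})·c_i = 432, so x̄ = 432 / (6·12) = 6.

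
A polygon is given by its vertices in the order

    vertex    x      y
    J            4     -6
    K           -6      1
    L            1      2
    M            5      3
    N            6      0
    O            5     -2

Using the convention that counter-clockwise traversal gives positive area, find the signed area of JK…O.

Cross-terms: -32, -13, -7, -18, -12, -22  ⇒  Σ = -104
Signed area = Σ/2 = -52 (negative ⇒ clockwise traversal).

-52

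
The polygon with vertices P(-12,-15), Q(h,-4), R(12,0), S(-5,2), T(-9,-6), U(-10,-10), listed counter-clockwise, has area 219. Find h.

14

The doubled signed area Σ (x_i y_{i+1} − x_{i+1} y_i) is linear in h.
With h=0 it equals 228; the coefficient of h is 15 (from the two edges through Q).
So 15·h + 228 = 2·219 = 438 ⇒ h = 14.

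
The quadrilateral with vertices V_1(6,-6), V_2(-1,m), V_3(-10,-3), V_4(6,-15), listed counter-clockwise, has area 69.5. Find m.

-5

Write out the shoelace sum; only the two edges meeting at V_2 involve m:
2·Area = [(6·m − (-1)·(-6)) + ((-1)·(-3) − (-10)·m)] + 222
       = 16·m + 219 = 139
⇒ m = -5.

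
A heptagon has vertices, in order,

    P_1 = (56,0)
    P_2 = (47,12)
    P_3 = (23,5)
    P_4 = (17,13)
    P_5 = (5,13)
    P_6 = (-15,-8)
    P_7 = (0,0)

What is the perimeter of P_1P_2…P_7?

164

|P_1P_2| = √((-9)² + (12)²) = √225 = 15
|P_2P_3| = √((-24)² + (-7)²) = √625 = 25
|P_3P_4| = √((-6)² + (8)²) = √100 = 10
|P_4P_5| = √((-12)² + (0)²) = √144 = 12
|P_5P_6| = √((-20)² + (-21)²) = √841 = 29
|P_6P_7| = √((15)² + (8)²) = √289 = 17
|P_7P_1| = √((56)² + (0)²) = √3136 = 56
Perimeter = 15 + 25 + 10 + 12 + 29 + 17 + 56 = 164.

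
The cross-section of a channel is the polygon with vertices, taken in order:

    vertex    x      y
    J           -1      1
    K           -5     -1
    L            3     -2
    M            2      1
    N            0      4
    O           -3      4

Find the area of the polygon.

Σ = (6) + (13) + (7) + (8) + (12) + (1) = 47
Area = |Σ|/2 = 23.5.

23.5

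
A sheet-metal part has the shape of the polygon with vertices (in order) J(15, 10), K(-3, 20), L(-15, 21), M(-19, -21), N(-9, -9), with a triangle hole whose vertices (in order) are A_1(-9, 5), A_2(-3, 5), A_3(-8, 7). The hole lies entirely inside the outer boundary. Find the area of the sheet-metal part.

648

Outer boundary:
Apply Gauss's area formula: 2A = Σ (x_i·y_{i+1} − x_{i+1}·y_i), indices taken mod 5.
Σ = (330) + (237) + (714) + (-18) + (45) = 1308
Area = |Σ|/2 = 654.
Hole:
Apply the surveyor's formula: 2A = Σ (x_i·y_{i+1} − x_{i+1}·y_i), indices taken mod 3.
A_1→A_2: (-9)(5) − (-3)(5) = -30
A_2→A_3: (-3)(7) − (-8)(5) = 19
A_3→A_1: (-8)(5) − (-9)(7) = 23
Σ = 12
Area = |Σ|/2 = 6.
Net area = 654 − 6 = 648.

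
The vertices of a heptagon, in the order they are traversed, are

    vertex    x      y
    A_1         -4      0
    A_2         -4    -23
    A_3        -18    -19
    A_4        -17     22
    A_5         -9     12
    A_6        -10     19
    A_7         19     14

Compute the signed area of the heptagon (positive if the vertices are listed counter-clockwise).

-733.5

Apply the shoelace (surveyor's) formula: 2A = Σ (x_i·y_{i+1} − x_{i+1}·y_i), indices taken mod 7.
Σ = (92) + (-338) + (-719) + (-6) + (-51) + (-501) + (56) = -1467
Signed area = Σ/2 = -733.5 (negative ⇒ clockwise traversal).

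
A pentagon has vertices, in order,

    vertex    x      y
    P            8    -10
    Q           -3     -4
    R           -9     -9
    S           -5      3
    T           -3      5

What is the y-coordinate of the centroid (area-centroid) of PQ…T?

-103/39

Apply the shoelace formula. First the cross-terms c_i = x_i·y_{i+1} − x_{i+1}·y_i:
  -62, -9, -72, -16, -10  ⇒  2A = -169, A = -84.5.
Then Σ (y_i + y_{i+1})·c_i = 1339, so ȳ = 1339 / (6·(-84.5)) = -103/39.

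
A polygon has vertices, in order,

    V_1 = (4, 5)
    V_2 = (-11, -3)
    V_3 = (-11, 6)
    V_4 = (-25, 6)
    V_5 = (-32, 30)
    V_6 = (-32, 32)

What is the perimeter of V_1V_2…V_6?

112

|V_1V_2| = √((-15)² + (-8)²) = √289 = 17
|V_2V_3| = √((0)² + (9)²) = √81 = 9
|V_3V_4| = √((-14)² + (0)²) = √196 = 14
|V_4V_5| = √((-7)² + (24)²) = √625 = 25
|V_5V_6| = √((0)² + (2)²) = √4 = 2
|V_6V_1| = √((36)² + (-27)²) = √2025 = 45
Perimeter = 17 + 9 + 14 + 25 + 2 + 45 = 112.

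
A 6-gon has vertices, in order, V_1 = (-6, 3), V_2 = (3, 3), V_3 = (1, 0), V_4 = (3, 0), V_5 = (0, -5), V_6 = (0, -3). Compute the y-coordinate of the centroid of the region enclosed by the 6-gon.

32/63

Apply the surveyor's formula. First the cross-terms c_i = x_i·y_{i+1} − x_{i+1}·y_i:
  -27, -3, 0, -15, 0, -18  ⇒  2A = -63, A = -31.5.
Then Σ (y_i + y_{i+1})·c_i = -96, so ȳ = -96 / (6·(-31.5)) = 32/63.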